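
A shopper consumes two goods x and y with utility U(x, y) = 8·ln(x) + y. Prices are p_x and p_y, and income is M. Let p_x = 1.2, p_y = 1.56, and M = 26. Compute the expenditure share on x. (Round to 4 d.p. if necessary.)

At the given prices: x* = 8·1.56/1.2 = 10.4, and y* = 8.6667.
Expenditure on x: 1.2·10.4 = 12.48; share = 0.48.

share on x = 0.48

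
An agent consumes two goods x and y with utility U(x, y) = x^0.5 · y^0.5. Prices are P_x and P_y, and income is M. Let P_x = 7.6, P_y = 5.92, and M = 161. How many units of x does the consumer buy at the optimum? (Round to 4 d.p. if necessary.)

x* = 10.5921

MU_x/MU_y = (0.5·y)/(0.5·x); tangency sets this equal to P_x/P_y.
Rearranging, P_y·y = P_x·x. Substituting into the budget gives P_x·x·(1 + 1) = M.
Demand: x*(P_x,P_y,M) = 0.5·M/P_x and y* = 0.5·M/P_y.
At P_x=7.6, P_y=5.92, M=161: x* = 0.5·161/7.6 = 10.5921.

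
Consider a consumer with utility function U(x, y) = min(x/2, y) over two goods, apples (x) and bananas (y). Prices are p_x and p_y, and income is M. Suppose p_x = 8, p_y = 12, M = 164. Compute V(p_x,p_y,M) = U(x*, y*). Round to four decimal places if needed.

V = 5.8571

Leontief preferences: the optimum is at the kink where x/2 = y/1, i.e. y = (1/2)·x.
Budget: p_x·x + p_y·(1/2)·x = M, so (2·p_x + p_y)·x = 2·M.
Demand: x*(p_x,p_y,M) = 2·M/(2·p_x + p_y), y* = M/(2·p_x + p_y).
Here 2·8 + 12 = 28, giving x* = 11.7143 and y* = 5.8571.
Utility at the optimum: U(11.7143, 5.8571) = 5.8571.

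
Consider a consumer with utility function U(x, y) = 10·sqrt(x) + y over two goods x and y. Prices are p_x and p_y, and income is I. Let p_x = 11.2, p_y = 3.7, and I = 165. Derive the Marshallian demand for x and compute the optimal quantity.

x* = 2.7284

Set MRS = p_x/p_y: 5·x^(−1/2) = p_x/p_y.
Thus x* = (5·p_y/p_x)² — independent of I — with the rest of income spent on y.
Plugging in: x* = (5·3.7/11.2)² = 2.7284.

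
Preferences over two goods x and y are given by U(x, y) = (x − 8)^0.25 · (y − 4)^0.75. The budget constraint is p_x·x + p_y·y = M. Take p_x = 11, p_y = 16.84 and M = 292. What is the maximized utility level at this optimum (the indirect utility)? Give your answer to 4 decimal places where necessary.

V = 5.1434

Discretionary income = 292 − 8·11 − 4·16.84 = 136.64; x* = 8 + 0.25·136.64/11 = 11.1055; y* = 4 + 0.75·136.64/16.84 = 10.0855.
Utility at the optimum: U(11.1055, 10.0855) = 5.1434.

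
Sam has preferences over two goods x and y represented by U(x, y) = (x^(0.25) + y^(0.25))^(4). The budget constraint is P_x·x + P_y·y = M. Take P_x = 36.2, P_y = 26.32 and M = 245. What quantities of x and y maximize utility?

x* = 3.2044, y* = 4.9013

MRS = MU_x/MU_y = (y/x)^(0.75). Set equal to P_x/P_y.
Solve for the ratio: y/x = [P_x/P_y]^(4/3).
With the ratio pinned down, the budget gives x* = M/(P_x + P_y·(y/x)) and y* = (y/x)·x*.
Numerically y/x = 1.52955, so x* = 245/(36.2 + 26.32·1.52955) = 3.2044 and y* = 1.52955·3.2044 = 4.9013.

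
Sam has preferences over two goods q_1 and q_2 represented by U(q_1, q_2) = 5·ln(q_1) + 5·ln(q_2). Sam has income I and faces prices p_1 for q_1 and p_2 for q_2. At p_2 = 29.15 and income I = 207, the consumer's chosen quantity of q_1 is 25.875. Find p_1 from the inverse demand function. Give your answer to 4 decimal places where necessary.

MU_q_1/MU_q_2 = (5·q_2)/(5·q_1); tangency sets this equal to p_1/p_2.
So 5·p_2·q_2 = 5·p_1·q_1; combined with the budget, a share 0.5 of income goes to q_1.
Demand: q_1*(p_1,p_2,I) = 0.5·I/p_1 and q_2* = 0.5·I/p_2.
Set q_1* = 25.875 in the demand function and solve for p_1: p_1 = 4.

p_1 = 4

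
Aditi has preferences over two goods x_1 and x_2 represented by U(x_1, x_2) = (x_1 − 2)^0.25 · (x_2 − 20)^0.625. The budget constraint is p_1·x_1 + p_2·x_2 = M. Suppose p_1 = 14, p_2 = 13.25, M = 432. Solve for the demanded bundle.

x_1* = 4.8367, x_2* = 27.4933

After buying the subsistence bundle (2, 20), a share 2/7 of the remaining income goes to x_1: x_1* = 2 + 2/7·(M − 2p_1 − 20p_2)/p_1.
Discretionary income = 432 − 2·14 − 20·13.25 = 139; x_1* = 2 + 2/7·139/14 = 4.8367; x_2* = 20 + 5/7·139/13.25 = 27.4933.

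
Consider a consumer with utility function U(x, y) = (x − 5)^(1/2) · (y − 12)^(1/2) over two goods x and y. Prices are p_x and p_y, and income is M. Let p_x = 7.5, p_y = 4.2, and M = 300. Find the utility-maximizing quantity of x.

This is Cobb-Douglas in (x−5, y−12): tangency gives 0.5·p_y·(y−12) = 0.5·p_x·(x−5).
After buying the subsistence bundle (5, 12), a share 0.5 of the remaining income goes to x: x* = 5 + 0.5·(M − 5p_x − 12p_y)/p_x.
Discretionary income = 300 − 5·7.5 − 12·4.2 = 212.1; x* = 5 + 0.5·212.1/7.5 = 19.14.

x* = 19.14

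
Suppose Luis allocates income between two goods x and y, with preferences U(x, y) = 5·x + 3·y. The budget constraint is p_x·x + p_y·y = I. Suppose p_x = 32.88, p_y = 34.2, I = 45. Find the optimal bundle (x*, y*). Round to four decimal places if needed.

Linear utility — the consumer picks whichever good has higher MU/price: 5/32.88 = 0.1521 vs 3/34.2 = 0.0877.
x gives more utility per dollar, so spend all income on x: x* = I/p_x, y* = 0.
Numerically: x* = 1.3686, y* = 0.

x* = 1.3686, y* = 0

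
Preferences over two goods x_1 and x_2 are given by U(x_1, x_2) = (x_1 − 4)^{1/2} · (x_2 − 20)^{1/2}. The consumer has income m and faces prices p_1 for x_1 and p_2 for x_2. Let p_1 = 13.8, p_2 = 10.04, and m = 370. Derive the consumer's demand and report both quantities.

x_1* = 8.1304, x_2* = 25.6773

Let x_1' = x_1−4, x_2' = x_2−20. MRS = x_2'/x_1' = p_1/p_2.
Substituting into the budget: x_1* = 4 + 0.5·(m − 4·p_1 − 20·p_2)/p_1, and x_2* = 20 + 0.5·(…)/p_2.
Discretionary income = 370 − 4·13.8 − 20·10.04 = 114; x_1* = 4 + 0.5·114/13.8 = 8.1304; x_2* = 20 + 0.5·114/10.04 = 25.6773.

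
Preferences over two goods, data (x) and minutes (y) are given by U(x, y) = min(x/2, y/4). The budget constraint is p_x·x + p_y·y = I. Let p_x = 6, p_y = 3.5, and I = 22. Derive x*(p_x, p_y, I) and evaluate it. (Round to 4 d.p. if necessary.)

x* = 1.6923

Leontief preferences: the optimum is at the kink where x/2 = y/4, i.e. y = 2·x.
Budget: p_x·x + p_y·2·x = I, so (2·p_x + 4·p_y)·x = 2·I.
Demand: x*(p_x,p_y,I) = 2·I/(2·p_x + 4·p_y), y* = 4·I/(2·p_x + 4·p_y).
Here 2·6 + 4·3.5 = 26, giving x* = 1.6923.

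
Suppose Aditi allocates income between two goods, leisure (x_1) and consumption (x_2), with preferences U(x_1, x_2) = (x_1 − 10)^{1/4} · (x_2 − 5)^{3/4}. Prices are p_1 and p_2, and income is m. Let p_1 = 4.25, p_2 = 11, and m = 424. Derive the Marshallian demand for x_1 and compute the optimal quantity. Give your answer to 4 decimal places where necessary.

MRS = (1/3)·(x_2−5)/(x_1−10). Tangency with p_1/p_2 gives x_2−5 = 3·(p_1/p_2)·(x_1−10).
Substituting into the budget: x_1* = 10 + 0.25·(m − 10·p_1 − 5·p_2)/p_1, and x_2* = 5 + 0.75·(…)/p_2.
Discretionary income = 424 − 10·4.25 − 5·11 = 326.5; x_1* = 10 + 0.25·326.5/4.25 = 29.2059.

x_1* = 29.2059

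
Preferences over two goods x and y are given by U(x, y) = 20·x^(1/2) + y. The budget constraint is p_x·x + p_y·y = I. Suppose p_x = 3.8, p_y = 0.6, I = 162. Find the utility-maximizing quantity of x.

x* = 2.4931

MU_x = 10/√x, MU_y = 1. Tangency: 10/√x = p_x/p_y.
Solve: √x = 10·p_y/p_x, so x*(p_x,p_y) = (10·p_y/p_x)², and y* = (I − p_x·x*)/p_y.
Plugging in: x* = (10·0.6/3.8)² = 2.4931.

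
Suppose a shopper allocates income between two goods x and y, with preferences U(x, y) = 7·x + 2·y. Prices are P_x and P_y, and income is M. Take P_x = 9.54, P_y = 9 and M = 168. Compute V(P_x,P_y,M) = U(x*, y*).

V = 123.2704

x gives more utility per dollar, so spend all income on x: x* = M/P_x, y* = 0.
Numerically: x* = 17.6101, y* = 0.
Utility at the optimum: U(17.6101, 0) = 123.2704.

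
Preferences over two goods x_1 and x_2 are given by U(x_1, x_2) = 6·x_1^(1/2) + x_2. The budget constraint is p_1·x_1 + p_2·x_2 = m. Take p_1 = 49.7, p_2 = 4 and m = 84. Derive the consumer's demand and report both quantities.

x_1* = 0.0583, x_2* = 20.2757

Set MRS = p_1/p_2: 3·x_1^(−1/2) = p_1/p_2.
Thus x_1* = (3·p_2/p_1)² — independent of m — with the rest of income spent on x_2.
Plugging in: x_1* = (3·4/49.7)² = 0.0583, x_2* = 20.2757.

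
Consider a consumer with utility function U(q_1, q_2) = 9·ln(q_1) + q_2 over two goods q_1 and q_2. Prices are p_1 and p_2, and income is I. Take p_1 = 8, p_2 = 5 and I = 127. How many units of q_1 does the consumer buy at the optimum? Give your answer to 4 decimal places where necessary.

Set MRS = p_1/p_2: (9/q_1)/1 = p_1/p_2.
So q_1*(p_1,p_2) = 9·p_2/p_1, independent of income; and q_2* = (I − 9·p_2)/p_2.
At the given prices: q_1* = 9·5/8 = 5.625.

q_1* = 5.625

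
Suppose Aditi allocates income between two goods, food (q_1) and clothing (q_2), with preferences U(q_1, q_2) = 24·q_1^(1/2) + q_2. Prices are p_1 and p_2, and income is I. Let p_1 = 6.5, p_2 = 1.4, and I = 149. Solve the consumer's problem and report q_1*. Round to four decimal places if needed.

Plugging in: q_1* = (12·1.4/6.5)² = 6.6802.

q_1* = 6.6802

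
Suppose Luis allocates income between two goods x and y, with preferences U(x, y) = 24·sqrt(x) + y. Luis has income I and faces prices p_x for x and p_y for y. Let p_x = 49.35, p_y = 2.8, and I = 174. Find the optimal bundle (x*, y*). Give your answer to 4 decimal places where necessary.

Plugging in: x* = (12·2.8/49.35)² = 0.4636, y* = 53.9726.

x* = 0.4636, y* = 53.9726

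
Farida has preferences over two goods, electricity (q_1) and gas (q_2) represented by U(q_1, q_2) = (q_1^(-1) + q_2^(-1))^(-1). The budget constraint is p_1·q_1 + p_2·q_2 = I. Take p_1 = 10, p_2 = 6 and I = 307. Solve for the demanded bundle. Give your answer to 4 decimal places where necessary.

q_1* = 17.2997, q_2* = 22.3338

MRS = MU_q_1/MU_q_2 = (q_2/q_1)^(2). Set equal to p_1/p_2.
Hence q_2/q_1 = (p_1/p_2)^(1/(2)), i.e. raised to the 0.5 power.
Substitute q_2 = (q_2/q_1)·q_1 into the budget: q_1* = I/(p_1 + p_2·(q_2/q_1)).
Numerically q_2/q_1 = 1.290994, so q_1* = 307/(10 + 6·1.290994) = 17.2997 and q_2* = 1.290994·17.2997 = 22.3338.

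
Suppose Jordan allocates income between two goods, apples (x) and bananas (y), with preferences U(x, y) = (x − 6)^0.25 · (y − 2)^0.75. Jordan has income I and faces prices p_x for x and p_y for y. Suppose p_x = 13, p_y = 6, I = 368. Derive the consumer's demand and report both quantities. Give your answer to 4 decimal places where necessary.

x* = 11.3462, y* = 36.75

MRS = (1/3)·(y−2)/(x−6). Tangency with p_x/p_y gives y−2 = 3·(p_x/p_y)·(x−6).
Substituting into the budget: x* = 6 + 0.25·(I − 6·p_x − 2·p_y)/p_x, and y* = 2 + 0.75·(…)/p_y.
Discretionary income = 368 − 6·13 − 2·6 = 278; x* = 6 + 0.25·278/13 = 11.3462; y* = 2 + 0.75·278/6 = 36.75.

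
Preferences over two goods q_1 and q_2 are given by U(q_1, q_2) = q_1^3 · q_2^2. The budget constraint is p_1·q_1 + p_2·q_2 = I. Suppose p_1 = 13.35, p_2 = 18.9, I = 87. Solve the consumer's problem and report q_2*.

MU_q_1/MU_q_2 = (3·q_2)/(2·q_1); tangency sets this equal to p_1/p_2.
So 3·p_2·q_2 = 2·p_1·q_1; combined with the budget, a share 0.6 of income goes to q_1.
Demand: q_1*(p_1,p_2,I) = 0.6·I/p_1 and q_2* = 0.4·I/p_2.
At p_1=13.35, p_2=18.9, I=87: q_2* = 0.4·87/18.9 = 1.8413.

q_2* = 1.8413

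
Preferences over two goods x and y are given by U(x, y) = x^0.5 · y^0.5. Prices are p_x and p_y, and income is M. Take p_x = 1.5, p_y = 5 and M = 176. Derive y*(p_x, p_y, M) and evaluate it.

The MRS is y/x. Set MRS = p_x/p_y.
So 0.5·p_y·y = 0.5·p_x·x; combined with the budget, a share 0.5 of income goes to x.
Demand: x*(p_x,p_y,M) = 0.5·M/p_x and y* = 0.5·M/p_y.
At p_x=1.5, p_y=5, M=176: y* = 0.5·176/5 = 17.6.

y* = 17.6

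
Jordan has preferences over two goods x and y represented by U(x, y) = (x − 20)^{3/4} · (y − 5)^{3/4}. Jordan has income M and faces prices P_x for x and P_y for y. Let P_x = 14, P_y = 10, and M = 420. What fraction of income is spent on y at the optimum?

share on y = 0.2262

MRS = (y−5)/(x−20). Tangency with P_x/P_y gives y−5 = (P_x/P_y)·(x−20).
After buying the subsistence bundle (20, 5), a share 0.5 of the remaining income goes to x: x* = 20 + 0.5·(M − 20P_x − 5P_y)/P_x.
Discretionary income = 420 − 20·14 − 5·10 = 90; x* = 20 + 0.5·90/14 = 23.2143; y* = 5 + 0.5·90/10 = 9.5.
Expenditure on y: 10·9.5 = 95; share = 0.2262.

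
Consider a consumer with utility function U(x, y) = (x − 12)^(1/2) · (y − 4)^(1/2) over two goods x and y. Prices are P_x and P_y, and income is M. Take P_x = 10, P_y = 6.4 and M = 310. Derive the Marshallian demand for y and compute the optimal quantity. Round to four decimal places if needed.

MRS = (y−4)/(x−12). Tangency with P_x/P_y gives y−4 = (P_x/P_y)·(x−12).
Substituting into the budget: x* = 12 + 0.5·(M − 12·P_x − 4·P_y)/P_x, and y* = 4 + 0.5·(…)/P_y.
Discretionary income = 310 − 12·10 − 4·6.4 = 164.4; y* = 4 + 0.5·164.4/6.4 = 16.8438.

y* = 16.8438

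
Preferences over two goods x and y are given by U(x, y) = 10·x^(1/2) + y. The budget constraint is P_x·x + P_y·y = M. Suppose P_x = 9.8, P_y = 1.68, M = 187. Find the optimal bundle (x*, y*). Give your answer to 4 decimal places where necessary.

Set MRS = P_x/P_y: 5·x^(−1/2) = P_x/P_y.
Solve: √x = 5·P_y/P_x, so x*(P_x,P_y) = (5·P_y/P_x)², and y* = (M − P_x·x*)/P_y.
Plugging in: x* = (5·1.68/9.8)² = 0.7347, y* = 107.0238.

x* = 0.7347, y* = 107.0238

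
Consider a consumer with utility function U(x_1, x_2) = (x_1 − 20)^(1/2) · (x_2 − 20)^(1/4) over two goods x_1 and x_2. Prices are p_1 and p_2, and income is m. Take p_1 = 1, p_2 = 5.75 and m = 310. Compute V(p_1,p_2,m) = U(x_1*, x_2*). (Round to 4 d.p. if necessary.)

V = 19.2768

This is Cobb-Douglas in (x_1−20, x_2−20): tangency gives 0.5·p_2·(x_2−20) = 0.25·p_1·(x_1−20).
Substituting into the budget: x_1* = 20 + 2/3·(m − 20·p_1 − 20·p_2)/p_1, and x_2* = 20 + 1/3·(…)/p_2.
Discretionary income = 310 − 20·1 − 20·5.75 = 175; x_1* = 20 + 2/3·175/1 = 136.6667; x_2* = 20 + 1/3·175/5.75 = 30.1449.
Utility at the optimum: U(136.6667, 30.1449) = 19.2768.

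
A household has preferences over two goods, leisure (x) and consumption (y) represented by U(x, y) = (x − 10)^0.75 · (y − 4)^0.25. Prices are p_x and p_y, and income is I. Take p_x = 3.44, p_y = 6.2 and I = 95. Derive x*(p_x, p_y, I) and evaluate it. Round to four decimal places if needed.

Let x' = x−10, y' = y−4. MRS = 3·y'/x' = p_x/p_y.
After buying the subsistence bundle (10, 4), a share 0.75 of the remaining income goes to x: x* = 10 + 0.75·(I − 10p_x − 4p_y)/p_x.
Discretionary income = 95 − 10·3.44 − 4·6.2 = 35.8; x* = 10 + 0.75·35.8/3.44 = 17.8052.

x* = 17.8052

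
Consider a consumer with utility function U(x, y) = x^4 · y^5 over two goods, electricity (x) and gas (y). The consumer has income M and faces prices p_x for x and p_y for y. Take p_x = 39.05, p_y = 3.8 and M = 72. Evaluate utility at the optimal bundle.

Tangency: MRS = (4/5)·y/x = p_x/p_y.
So 4·p_y·y = 5·p_x·x; combined with the budget, a share 4/9 of income goes to x.
Demand: x*(p_x,p_y,M) = 4/9·M/p_x and y* = 5/9·M/p_y.
At p_x=39.05, p_y=3.8, M=72: x* = 4/9·72/39.05 = 0.8195, y* = 10.5263.
Utility at the optimum: U(0.8195, 10.5263) = 58277.0734.

V = 58277.0734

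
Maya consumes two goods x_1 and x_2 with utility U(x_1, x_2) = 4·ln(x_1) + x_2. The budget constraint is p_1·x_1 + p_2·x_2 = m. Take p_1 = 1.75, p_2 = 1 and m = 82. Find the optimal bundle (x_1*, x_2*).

x_1* = 2.2857, x_2* = 78

MU_x_1 = 4/x_1, MU_x_2 = 1. Tangency: 4/x_1 = p_1/p_2.
So x_1*(p_1,p_2) = 4·p_2/p_1, independent of income; and x_2* = (m − 4·p_2)/p_2.
At the given prices: x_1* = 4·1/1.75 = 2.2857, and x_2* = 78.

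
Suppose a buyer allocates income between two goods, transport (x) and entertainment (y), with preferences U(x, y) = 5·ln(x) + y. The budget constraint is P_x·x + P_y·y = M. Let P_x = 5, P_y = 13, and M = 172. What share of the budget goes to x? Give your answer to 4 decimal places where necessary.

So x*(P_x,P_y) = 5·P_y/P_x, independent of income; and y* = (M − 5·P_y)/P_y.
At the given prices: x* = 5·13/5 = 13, and y* = 8.2308.
Expenditure on x: 5·13 = 65; share = 0.3779.

share on x = 0.3779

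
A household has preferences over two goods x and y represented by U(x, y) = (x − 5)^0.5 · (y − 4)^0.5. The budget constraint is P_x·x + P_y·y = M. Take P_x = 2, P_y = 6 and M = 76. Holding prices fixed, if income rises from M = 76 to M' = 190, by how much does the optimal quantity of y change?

After buying the subsistence bundle (5, 4), a share 0.5 of the remaining income goes to x: x* = 5 + 0.5·(M − 5P_x − 4P_y)/P_x.
Discretionary income = 76 − 5·2 − 4·6 = 42; y* = 4 + 0.5·42/6 = 7.5.
At M' = 190: y* = 17. Change: 17 − 7.5 = 9.5.

Δy* = 9.5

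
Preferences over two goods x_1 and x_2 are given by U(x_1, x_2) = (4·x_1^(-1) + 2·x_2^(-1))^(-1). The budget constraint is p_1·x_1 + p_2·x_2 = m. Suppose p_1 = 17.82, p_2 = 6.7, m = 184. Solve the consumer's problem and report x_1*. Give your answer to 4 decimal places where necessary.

Numerically x_2/x_1 = 1.153192, so x_1* = 184/(17.82 + 6.7·1.153192) = 7.2026.

x_1* = 7.2026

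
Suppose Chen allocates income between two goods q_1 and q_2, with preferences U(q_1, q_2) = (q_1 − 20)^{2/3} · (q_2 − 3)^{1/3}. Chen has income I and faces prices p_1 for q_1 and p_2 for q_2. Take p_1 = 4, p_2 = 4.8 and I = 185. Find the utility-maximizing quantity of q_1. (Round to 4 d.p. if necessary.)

q_1* = 35.1

Substituting into the budget: q_1* = 20 + 2/3·(I − 20·p_1 − 3·p_2)/p_1, and q_2* = 3 + 1/3·(…)/p_2.
Discretionary income = 185 − 20·4 − 3·4.8 = 90.6; q_1* = 20 + 2/3·90.6/4 = 35.1.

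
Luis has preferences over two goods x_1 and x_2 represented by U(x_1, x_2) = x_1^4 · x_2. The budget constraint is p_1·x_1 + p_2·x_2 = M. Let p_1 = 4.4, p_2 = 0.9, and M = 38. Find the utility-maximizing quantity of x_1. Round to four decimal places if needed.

Tangency: MRS = 4·x_2/x_1 = p_1/p_2.
So 4·p_2·x_2 = p_1·x_1; combined with the budget, a share 0.8 of income goes to x_1.
Demand: x_1*(p_1,p_2,M) = 0.8·M/p_1 and x_2* = 0.2·M/p_2.
At p_1=4.4, p_2=0.9, M=38: x_1* = 0.8·38/4.4 = 6.9091.

x_1* = 6.9091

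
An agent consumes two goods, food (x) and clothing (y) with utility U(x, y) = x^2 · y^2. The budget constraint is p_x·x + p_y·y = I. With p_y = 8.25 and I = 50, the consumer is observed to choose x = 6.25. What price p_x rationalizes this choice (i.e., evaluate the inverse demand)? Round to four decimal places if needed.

p_x = 4

The MRS is y/x. Set MRS = p_x/p_y.
So 2·p_y·y = 2·p_x·x; combined with the budget, a share 0.5 of income goes to x.
Demand: x*(p_x,p_y,I) = 0.5·I/p_x and y* = 0.5·I/p_y.
Set x* = 6.25 in the demand function and solve for p_x: p_x = 4.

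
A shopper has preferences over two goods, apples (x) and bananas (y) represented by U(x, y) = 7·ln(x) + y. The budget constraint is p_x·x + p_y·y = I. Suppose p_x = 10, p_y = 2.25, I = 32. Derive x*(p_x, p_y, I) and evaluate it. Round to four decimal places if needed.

MU_x = 7/x, MU_y = 1. Tangency: 7/x = p_x/p_y.
So x*(p_x,p_y) = 7·p_y/p_x, independent of income; and y* = (I − 7·p_y)/p_y.
At the given prices: x* = 7·2.25/10 = 1.575.

x* = 1.575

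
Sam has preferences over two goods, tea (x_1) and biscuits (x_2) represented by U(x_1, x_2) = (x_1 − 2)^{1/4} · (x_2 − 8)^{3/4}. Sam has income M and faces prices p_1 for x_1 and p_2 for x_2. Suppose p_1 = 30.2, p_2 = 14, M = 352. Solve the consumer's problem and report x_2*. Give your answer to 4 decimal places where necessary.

x_2* = 17.6214

Let x_1' = x_1−2, x_2' = x_2−8. MRS = (1/3)·x_2'/x_1' = p_1/p_2.
Substituting into the budget: x_1* = 2 + 0.25·(M − 2·p_1 − 8·p_2)/p_1, and x_2* = 8 + 0.75·(…)/p_2.
Discretionary income = 352 − 2·30.2 − 8·14 = 179.6; x_2* = 8 + 0.75·179.6/14 = 17.6214.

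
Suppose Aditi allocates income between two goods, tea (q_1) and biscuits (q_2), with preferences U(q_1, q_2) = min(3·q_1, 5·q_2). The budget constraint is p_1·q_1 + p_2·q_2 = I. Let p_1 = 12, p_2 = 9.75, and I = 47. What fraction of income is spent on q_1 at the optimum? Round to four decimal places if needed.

share on q_1 = 0.6723

Leontief preferences: the optimum is at the kink where q_1/5 = q_2/3, i.e. q_2 = (3/5)·q_1.
Budget: p_1·q_1 + p_2·(3/5)·q_1 = I, so (5·p_1 + 3·p_2)·q_1 = 5·I.
Demand: q_1*(p_1,p_2,I) = 5·I/(5·p_1 + 3·p_2), q_2* = 3·I/(5·p_1 + 3·p_2).
Here 5·12 + 3·9.75 = 89.25, giving q_1* = 2.6331 and q_2* = 1.5798.
Expenditure on q_1: 12·2.6331 = 31.5966; share = 0.6723.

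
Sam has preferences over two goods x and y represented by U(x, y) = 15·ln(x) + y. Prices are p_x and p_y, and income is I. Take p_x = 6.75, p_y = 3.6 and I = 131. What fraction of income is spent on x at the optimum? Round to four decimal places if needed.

share on x = 0.4122

At the given prices: x* = 15·3.6/6.75 = 8, and y* = 21.3889.
Expenditure on x: 6.75·8 = 54; share = 0.4122.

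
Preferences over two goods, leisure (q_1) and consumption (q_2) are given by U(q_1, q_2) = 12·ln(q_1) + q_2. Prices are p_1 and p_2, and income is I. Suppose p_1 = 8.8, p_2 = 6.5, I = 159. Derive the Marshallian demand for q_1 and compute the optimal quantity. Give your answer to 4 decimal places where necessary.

q_1* = 8.8636

So q_1*(p_1,p_2) = 12·p_2/p_1, independent of income; and q_2* = (I − 12·p_2)/p_2.
At the given prices: q_1* = 12·6.5/8.8 = 8.8636.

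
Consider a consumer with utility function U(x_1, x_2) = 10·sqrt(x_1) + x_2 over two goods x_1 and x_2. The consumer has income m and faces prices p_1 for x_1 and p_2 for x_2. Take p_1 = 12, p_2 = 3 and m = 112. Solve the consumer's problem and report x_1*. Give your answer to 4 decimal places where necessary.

Plugging in: x_1* = (5·3/12)² = 1.5625.

x_1* = 1.5625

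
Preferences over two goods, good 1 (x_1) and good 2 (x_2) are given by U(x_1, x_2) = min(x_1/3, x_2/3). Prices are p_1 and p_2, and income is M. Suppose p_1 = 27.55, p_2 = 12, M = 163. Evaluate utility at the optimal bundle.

V = 1.3738

With perfect complements, no substitution: consume in ratio x_1:x_2 = 3:3.
Budget: p_1·x_1 + p_2·x_1 = M, so (3·p_1 + 3·p_2)·x_1 = 3·M.
Demand: x_1*(p_1,p_2,M) = 3·M/(3·p_1 + 3·p_2), x_2* = 3·M/(3·p_1 + 3·p_2).
Here 3·27.55 + 3·12 = 118.65, giving x_1* = 4.1214 and x_2* = 4.1214.
Utility at the optimum: U(4.1214, 4.1214) = 1.3738.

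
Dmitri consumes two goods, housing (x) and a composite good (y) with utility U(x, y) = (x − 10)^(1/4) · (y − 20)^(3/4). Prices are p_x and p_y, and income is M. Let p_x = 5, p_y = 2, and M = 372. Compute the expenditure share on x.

share on x = 0.3239

MRS = (1/3)·(y−20)/(x−10). Tangency with p_x/p_y gives y−20 = 3·(p_x/p_y)·(x−10).
After buying the subsistence bundle (10, 20), a share 0.25 of the remaining income goes to x: x* = 10 + 0.25·(M − 10p_x − 20p_y)/p_x.
Discretionary income = 372 − 10·5 − 20·2 = 282; x* = 10 + 0.25·282/5 = 24.1; y* = 20 + 0.75·282/2 = 125.75.
Expenditure on x: 5·24.1 = 120.5; share = 0.3239.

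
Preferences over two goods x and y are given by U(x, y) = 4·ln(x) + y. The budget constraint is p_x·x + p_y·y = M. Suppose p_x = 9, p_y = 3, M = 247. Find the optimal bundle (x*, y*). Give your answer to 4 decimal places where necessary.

Set MRS = p_x/p_y: (4/x)/1 = p_x/p_y.
So x*(p_x,p_y) = 4·p_y/p_x, independent of income; and y* = (M − 4·p_y)/p_y.
At the given prices: x* = 4·3/9 = 1.3333, and y* = 78.3333.

x* = 1.3333, y* = 78.3333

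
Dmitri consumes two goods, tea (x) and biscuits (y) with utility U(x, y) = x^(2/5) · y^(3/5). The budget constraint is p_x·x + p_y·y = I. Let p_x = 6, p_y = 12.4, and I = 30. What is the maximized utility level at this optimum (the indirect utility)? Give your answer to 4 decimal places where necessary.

Tangency: MRS = (2/3)·y/x = p_x/p_y.
So 0.4·p_y·y = 0.6·p_x·x; combined with the budget, a share 0.4 of income goes to x.
Demand: x*(p_x,p_y,I) = 0.4·I/p_x and y* = 0.6·I/p_y.
At p_x=6, p_y=12.4, I=30: x* = 0.4·30/6 = 2, y* = 1.4516.
Utility at the optimum: U(2, 1.4516) = 1.6501.

V = 1.6501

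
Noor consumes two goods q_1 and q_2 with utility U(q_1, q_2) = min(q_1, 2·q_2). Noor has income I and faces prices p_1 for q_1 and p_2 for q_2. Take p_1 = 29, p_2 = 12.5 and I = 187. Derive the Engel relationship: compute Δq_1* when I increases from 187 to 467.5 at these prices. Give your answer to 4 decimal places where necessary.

Leontief preferences: the optimum is at the kink where q_1/2 = q_2/1, i.e. q_2 = (1/2)·q_1.
Budget: p_1·q_1 + p_2·(1/2)·q_1 = I, so (2·p_1 + p_2)·q_1 = 2·I.
Demand: q_1*(p_1,p_2,I) = 2·I/(2·p_1 + p_2), q_2* = I/(2·p_1 + p_2).
Here 2·29 + 12.5 = 70.5, giving q_1* = 5.305.
At I' = 467.5: q_1* = 13.2624. Change: 13.2624 − 5.305 = 7.9574.

Δq_1* = 7.9574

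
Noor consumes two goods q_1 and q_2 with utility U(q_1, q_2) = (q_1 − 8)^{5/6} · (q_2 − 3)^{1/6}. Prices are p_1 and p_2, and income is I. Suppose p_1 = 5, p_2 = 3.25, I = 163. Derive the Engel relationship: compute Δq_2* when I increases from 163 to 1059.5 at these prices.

MRS = 5·(q_2−3)/(q_1−8). Tangency with p_1/p_2 gives q_2−3 = (1/5)·(p_1/p_2)·(q_1−8).
After buying the subsistence bundle (8, 3), a share 5/6 of the remaining income goes to q_1: q_1* = 8 + 5/6·(I − 8p_1 − 3p_2)/p_1.
Discretionary income = 163 − 8·5 − 3·3.25 = 113.25; q_2* = 3 + 1/6·113.25/3.25 = 8.8077.
At I' = 1059.5: q_2* = 54.7821. Change: 54.7821 − 8.8077 = 45.9744.

Δq_2* = 45.9744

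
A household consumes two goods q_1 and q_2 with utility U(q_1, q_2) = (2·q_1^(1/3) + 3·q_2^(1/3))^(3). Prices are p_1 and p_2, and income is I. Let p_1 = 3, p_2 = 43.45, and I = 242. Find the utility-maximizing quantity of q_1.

q_1* = 54.4042

MRS = MU_q_1/MU_q_2 = (2/3)·(q_2/q_1)^(2/3). Set equal to p_1/p_2.
Hence q_2/q_1 = ((3/2)·p_1/p_2)^(1/(2/3)), i.e. raised to the 1.5 power.
Substitute q_2 = (q_2/q_1)·q_1 into the budget: q_1* = I/(p_1 + p_2·(q_2/q_1)).
Numerically q_2/q_1 = 0.03333, so q_1* = 242/(3 + 43.45·0.03333) = 54.4042.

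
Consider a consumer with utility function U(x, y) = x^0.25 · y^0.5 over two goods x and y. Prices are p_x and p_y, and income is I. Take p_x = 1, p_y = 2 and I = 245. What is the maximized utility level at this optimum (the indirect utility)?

V = 27.1665

Tangency: MRS = (1/2)·y/x = p_x/p_y.
Rearranging, p_y·y = 2·p_x·x. Substituting into the budget gives p_x·x·(1 + 2) = I.
Demand: x*(p_x,p_y,I) = 1/3·I/p_x and y* = 2/3·I/p_y.
At p_x=1, p_y=2, I=245: x* = 1/3·245/1 = 81.6667, y* = 81.6667.
Utility at the optimum: U(81.6667, 81.6667) = 27.1665.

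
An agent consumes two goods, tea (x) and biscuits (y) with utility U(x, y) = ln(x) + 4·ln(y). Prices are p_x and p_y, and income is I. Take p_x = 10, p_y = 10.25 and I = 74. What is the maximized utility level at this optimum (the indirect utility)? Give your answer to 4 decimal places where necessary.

V = 7.4066

MU_x/MU_y = (y)/(4·x); tangency sets this equal to p_x/p_y.
Rearranging, p_y·y = 4·p_x·x. Substituting into the budget gives p_x·x·(1 + 4) = I.
Demand: x*(p_x,p_y,I) = 0.2·I/p_x and y* = 0.8·I/p_y.
At p_x=10, p_y=10.25, I=74: x* = 0.2·74/10 = 1.48, y* = 5.7756.
Utility at the optimum: U(1.48, 5.7756) = 7.4066.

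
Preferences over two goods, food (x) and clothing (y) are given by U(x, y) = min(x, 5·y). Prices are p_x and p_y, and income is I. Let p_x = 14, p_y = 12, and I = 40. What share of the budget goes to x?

share on x = 0.8537

Leontief preferences: the optimum is at the kink where x/5 = y/1, i.e. y = (1/5)·x.
Budget: p_x·x + p_y·(1/5)·x = I, so (5·p_x + p_y)·x = 5·I.
Demand: x*(p_x,p_y,I) = 5·I/(5·p_x + p_y), y* = I/(5·p_x + p_y).
Here 5·14 + 12 = 82, giving x* = 2.439 and y* = 0.4878.
Expenditure on x: 14·2.439 = 34.1463; share = 0.8537.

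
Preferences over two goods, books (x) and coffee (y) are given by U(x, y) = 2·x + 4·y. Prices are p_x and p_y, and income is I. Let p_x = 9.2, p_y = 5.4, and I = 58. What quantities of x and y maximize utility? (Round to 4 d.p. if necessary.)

x* = 0, y* = 10.7407

y gives more utility per dollar, so spend all income on y: y* = I/p_y, x* = 0.
Numerically: x* = 0, y* = 10.7407.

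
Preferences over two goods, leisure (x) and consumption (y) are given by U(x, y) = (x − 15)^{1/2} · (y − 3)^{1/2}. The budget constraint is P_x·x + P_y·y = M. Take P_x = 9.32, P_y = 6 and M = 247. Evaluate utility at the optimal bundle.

V = 5.9642

MRS = (y−3)/(x−15). Tangency with P_x/P_y gives y−3 = (P_x/P_y)·(x−15).
After buying the subsistence bundle (15, 3), a share 0.5 of the remaining income goes to x: x* = 15 + 0.5·(M − 15P_x − 3P_y)/P_x.
Discretionary income = 247 − 15·9.32 − 3·6 = 89.2; x* = 15 + 0.5·89.2/9.32 = 19.7854; y* = 3 + 0.5·89.2/6 = 10.4333.
Utility at the optimum: U(19.7854, 10.4333) = 5.9642.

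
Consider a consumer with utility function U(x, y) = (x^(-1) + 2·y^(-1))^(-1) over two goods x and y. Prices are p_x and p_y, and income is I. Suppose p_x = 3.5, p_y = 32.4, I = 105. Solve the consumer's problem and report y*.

y* = 2.6296

MRS = MU_x/MU_y = (1/2)·(y/x)^(2). Set equal to p_x/p_y.
Hence y/x = (2·p_x/p_y)^(1/(2)), i.e. raised to the 0.5 power.
Substitute y = (y/x)·x into the budget: x* = I/(p_x + p_y·(y/x)).
Numerically y/x = 0.464811, so x* = 105/(3.5 + 32.4·0.464811) = 5.6574 and y* = 0.464811·5.6574 = 2.6296.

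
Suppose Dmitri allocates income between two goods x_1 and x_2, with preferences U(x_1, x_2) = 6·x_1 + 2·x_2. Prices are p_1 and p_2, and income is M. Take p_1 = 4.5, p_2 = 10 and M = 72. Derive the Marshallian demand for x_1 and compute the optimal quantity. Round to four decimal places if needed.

Perfect substitutes: compare marginal utility per dollar. 6/p_1 vs 2/p_2 → 1.3333 vs 0.2.
x_1 gives more utility per dollar, so spend all income on x_1: x_1* = M/p_1, x_2* = 0.
Numerically: x_1* = 16, x_2* = 0.

x_1* = 16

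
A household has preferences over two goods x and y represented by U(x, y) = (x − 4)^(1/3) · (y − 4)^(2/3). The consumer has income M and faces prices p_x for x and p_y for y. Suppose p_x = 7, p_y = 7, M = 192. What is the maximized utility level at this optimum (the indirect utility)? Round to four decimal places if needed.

MRS = (1/2)·(y−4)/(x−4). Tangency with p_x/p_y gives y−4 = 2·(p_x/p_y)·(x−4).
After buying the subsistence bundle (4, 4), a share 1/3 of the remaining income goes to x: x* = 4 + 1/3·(M − 4p_x − 4p_y)/p_x.
Discretionary income = 192 − 4·7 − 4·7 = 136; x* = 4 + 1/3·136/7 = 10.4762; y* = 4 + 2/3·136/7 = 16.9524.
Utility at the optimum: U(10.4762, 16.9524) = 10.2803.

V = 10.2803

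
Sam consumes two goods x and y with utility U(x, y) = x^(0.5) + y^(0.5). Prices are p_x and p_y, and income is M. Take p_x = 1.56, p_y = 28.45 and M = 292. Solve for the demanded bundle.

x* = 177.4494, y* = 0.5335

With the ratio pinned down, the budget gives x* = M/(p_x + p_y·(y/x)) and y* = (y/x)·x*.
Numerically y/x = 0.003007, so x* = 292/(1.56 + 28.45·0.003007) = 177.4494 and y* = 0.003007·177.4494 = 0.5335.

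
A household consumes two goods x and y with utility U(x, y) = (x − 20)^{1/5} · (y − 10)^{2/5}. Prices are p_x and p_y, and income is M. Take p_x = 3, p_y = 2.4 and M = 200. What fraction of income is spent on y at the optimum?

share on y = 0.5067

MRS = (1/2)·(y−10)/(x−20). Tangency with p_x/p_y gives y−10 = 2·(p_x/p_y)·(x−20).
After buying the subsistence bundle (20, 10), a share 1/3 of the remaining income goes to x: x* = 20 + 1/3·(M − 20p_x − 10p_y)/p_x.
Discretionary income = 200 − 20·3 − 10·2.4 = 116; x* = 20 + 1/3·116/3 = 32.8889; y* = 10 + 2/3·116/2.4 = 42.2222.
Expenditure on y: 2.4·42.2222 = 101.3333; share = 0.5067.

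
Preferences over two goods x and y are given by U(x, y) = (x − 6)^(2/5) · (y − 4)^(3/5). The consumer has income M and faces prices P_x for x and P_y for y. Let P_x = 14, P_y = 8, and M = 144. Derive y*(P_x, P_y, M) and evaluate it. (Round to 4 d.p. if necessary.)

y* = 6.1

This is Cobb-Douglas in (x−6, y−4): tangency gives 0.4·P_y·(y−4) = 0.6·P_x·(x−6).
Substituting into the budget: x* = 6 + 0.4·(M − 6·P_x − 4·P_y)/P_x, and y* = 4 + 0.6·(…)/P_y.
Discretionary income = 144 − 6·14 − 4·8 = 28; y* = 4 + 0.6·28/8 = 6.1.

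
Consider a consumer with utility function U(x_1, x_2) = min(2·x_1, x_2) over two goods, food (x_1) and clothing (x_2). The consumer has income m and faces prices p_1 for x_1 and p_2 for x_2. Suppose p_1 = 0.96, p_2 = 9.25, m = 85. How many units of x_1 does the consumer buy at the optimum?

With perfect complements, no substitution: consume in ratio x_1:x_2 = 1:2.
Budget: p_1·x_1 + p_2·2·x_1 = m, so (p_1 + 2·p_2)·x_1 = m.
Demand: x_1*(p_1,p_2,m) = m/(p_1 + 2·p_2), x_2* = 2·m/(p_1 + 2·p_2).
Here 0.96 + 2·9.25 = 19.46, giving x_1* = 4.3679.

x_1* = 4.3679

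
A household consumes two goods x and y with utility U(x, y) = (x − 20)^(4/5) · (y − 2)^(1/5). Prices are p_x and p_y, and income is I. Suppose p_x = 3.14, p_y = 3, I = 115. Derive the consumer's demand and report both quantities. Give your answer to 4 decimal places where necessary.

Let x' = x−20, y' = y−2. MRS = 4·y'/x' = p_x/p_y.
Substituting into the budget: x* = 20 + 0.8·(I − 20·p_x − 2·p_y)/p_x, and y* = 2 + 0.2·(…)/p_y.
Discretionary income = 115 − 20·3.14 − 2·3 = 46.2; x* = 20 + 0.8·46.2/3.14 = 31.7707; y* = 2 + 0.2·46.2/3 = 5.08.

x* = 31.7707, y* = 5.08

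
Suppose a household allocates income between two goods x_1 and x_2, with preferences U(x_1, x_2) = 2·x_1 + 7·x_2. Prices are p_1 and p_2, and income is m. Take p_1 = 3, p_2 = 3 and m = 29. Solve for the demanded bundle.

x_1* = 0, x_2* = 9.6667

Linear utility — the consumer picks whichever good has higher MU/price: 2/3 = 0.6667 vs 7/3 = 2.3333.
x_2 gives more utility per dollar, so spend all income on x_2: x_2* = m/p_2, x_1* = 0.
Numerically: x_1* = 0, x_2* = 9.6667.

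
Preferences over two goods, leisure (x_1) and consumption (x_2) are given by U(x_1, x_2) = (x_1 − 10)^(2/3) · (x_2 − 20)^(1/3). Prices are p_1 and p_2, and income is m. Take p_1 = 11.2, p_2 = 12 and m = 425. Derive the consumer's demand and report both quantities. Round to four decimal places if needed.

MRS = 2·(x_2−20)/(x_1−10). Tangency with p_1/p_2 gives x_2−20 = (1/2)·(p_1/p_2)·(x_1−10).
After buying the subsistence bundle (10, 20), a share 2/3 of the remaining income goes to x_1: x_1* = 10 + 2/3·(m − 10p_1 − 20p_2)/p_1.
Discretionary income = 425 − 10·11.2 − 20·12 = 73; x_1* = 10 + 2/3·73/11.2 = 14.3452; x_2* = 20 + 1/3·73/12 = 22.0278.

x_1* = 14.3452, x_2* = 22.0278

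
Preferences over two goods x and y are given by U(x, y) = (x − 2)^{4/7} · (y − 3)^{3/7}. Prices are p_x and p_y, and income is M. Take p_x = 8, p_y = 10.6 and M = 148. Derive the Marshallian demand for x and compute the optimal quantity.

x* = 9.1571

MRS = (4/3)·(y−3)/(x−2). Tangency with p_x/p_y gives y−3 = (3/4)·(p_x/p_y)·(x−2).
After buying the subsistence bundle (2, 3), a share 4/7 of the remaining income goes to x: x* = 2 + 4/7·(M − 2p_x − 3p_y)/p_x.
Discretionary income = 148 − 2·8 − 3·10.6 = 100.2; x* = 2 + 4/7·100.2/8 = 9.1571.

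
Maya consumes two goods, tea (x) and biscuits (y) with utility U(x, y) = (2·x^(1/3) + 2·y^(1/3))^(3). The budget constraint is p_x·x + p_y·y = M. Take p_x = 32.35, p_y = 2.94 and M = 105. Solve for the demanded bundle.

MU_x ∝ 2·x^(-2/3), MU_y ∝ 2·y^(-2/3), so MRS = (y/x)^(2/3) = p_x/p_y.
Solve for the ratio: y/x = [p_x/p_y]^(1.5).
Substitute y = (y/x)·x into the budget: x* = M/(p_x + p_y·(y/x)).
Numerically y/x = 36.499796, so x* = 105/(32.35 + 2.94·36.499796) = 0.7518 and y* = 36.499796·0.7518 = 27.4416.

x* = 0.7518, y* = 27.4416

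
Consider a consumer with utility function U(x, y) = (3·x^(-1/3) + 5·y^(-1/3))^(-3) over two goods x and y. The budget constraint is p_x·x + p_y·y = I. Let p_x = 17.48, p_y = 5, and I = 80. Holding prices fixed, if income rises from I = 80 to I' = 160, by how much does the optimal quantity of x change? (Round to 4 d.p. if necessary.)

Δx* = 2.208

MU_x ∝ 3·x^(-4/3), MU_y ∝ 5·y^(-4/3), so MRS = (3/5)·(y/x)^(4/3) = p_x/p_y.
Solve for the ratio: y/x = [(5/3)·p_x/p_y]^(0.75).
With the ratio pinned down, the budget gives x* = I/(p_x + p_y·(y/x)) and y* = (y/x)·x*.
Numerically y/x = 3.750292, so x* = 80/(17.48 + 5·3.750292) = 2.208.
At I' = 160: x* = 4.4161. Change: 4.4161 − 2.208 = 2.208.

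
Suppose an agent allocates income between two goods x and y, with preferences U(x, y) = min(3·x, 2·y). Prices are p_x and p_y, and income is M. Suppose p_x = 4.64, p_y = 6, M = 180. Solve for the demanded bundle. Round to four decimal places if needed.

With perfect complements, no substitution: consume in ratio x:y = 2:3.
Budget: p_x·x + p_y·(3/2)·x = M, so (2·p_x + 3·p_y)·x = 2·M.
Demand: x*(p_x,p_y,M) = 2·M/(2·p_x + 3·p_y), y* = 3·M/(2·p_x + 3·p_y).
Here 2·4.64 + 3·6 = 27.28, giving x* = 13.1965 and y* = 19.7947.

x* = 13.1965, y* = 19.7947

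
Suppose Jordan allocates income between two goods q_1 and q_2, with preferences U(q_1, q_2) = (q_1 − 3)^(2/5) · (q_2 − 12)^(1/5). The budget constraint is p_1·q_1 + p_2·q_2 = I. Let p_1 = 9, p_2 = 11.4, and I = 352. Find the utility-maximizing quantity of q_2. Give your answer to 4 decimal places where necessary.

After buying the subsistence bundle (3, 12), a share 2/3 of the remaining income goes to q_1: q_1* = 3 + 2/3·(I − 3p_1 − 12p_2)/p_1.
Discretionary income = 352 − 3·9 − 12·11.4 = 188.2; q_2* = 12 + 1/3·188.2/11.4 = 17.5029.

q_2* = 17.5029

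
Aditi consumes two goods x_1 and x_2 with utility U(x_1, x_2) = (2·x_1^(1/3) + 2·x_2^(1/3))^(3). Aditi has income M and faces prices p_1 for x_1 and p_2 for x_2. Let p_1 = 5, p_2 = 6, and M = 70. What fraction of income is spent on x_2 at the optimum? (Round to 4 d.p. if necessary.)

MRS = MU_x_1/MU_x_2 = (x_2/x_1)^(2/3). Set equal to p_1/p_2.
Hence x_2/x_1 = (p_1/p_2)^(1/(2/3)), i.e. raised to the 1.5 power.
Substitute x_2 = (x_2/x_1)·x_1 into the budget: x_1* = M/(p_1 + p_2·(x_2/x_1)).
Numerically x_2/x_1 = 0.760726, so x_1* = 70/(5 + 6·0.760726) = 7.3188 and x_2* = 0.760726·7.3188 = 5.5676.
Expenditure on x_2: 6·5.5676 = 33.4058; share = 0.4772.

share on x_2 = 0.4772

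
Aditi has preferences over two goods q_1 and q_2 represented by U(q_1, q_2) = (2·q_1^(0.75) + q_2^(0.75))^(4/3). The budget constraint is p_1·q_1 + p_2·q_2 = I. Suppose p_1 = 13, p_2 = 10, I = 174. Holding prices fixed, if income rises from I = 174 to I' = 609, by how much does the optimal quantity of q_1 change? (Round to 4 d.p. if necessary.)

From the CES first-order condition, 2·(q_2/q_1)^(0.25) = p_1/p_2.
Hence q_2/q_1 = ((1/2)·p_1/p_2)^(1/(0.25)), i.e. raised to the 4 power.
With the ratio pinned down, the budget gives q_1* = I/(p_1 + p_2·(q_2/q_1)) and q_2* = (q_2/q_1)·q_1*.
Numerically q_2/q_1 = 0.178506, so q_1* = 174/(13 + 10·0.178506) = 11.7686.
At I' = 609: q_1* = 41.1902. Change: 41.1902 − 11.7686 = 29.4216.

Δq_1* = 29.4216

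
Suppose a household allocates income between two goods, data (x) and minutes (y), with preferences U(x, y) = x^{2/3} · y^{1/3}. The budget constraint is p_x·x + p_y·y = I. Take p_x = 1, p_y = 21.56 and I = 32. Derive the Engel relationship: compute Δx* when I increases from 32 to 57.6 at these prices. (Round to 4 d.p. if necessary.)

Δx* = 17.0667

Tangency: MRS = 2·y/x = p_x/p_y.
So 2/3·p_y·y = 1/3·p_x·x; combined with the budget, a share 2/3 of income goes to x.
Demand: x*(p_x,p_y,I) = 2/3·I/p_x and y* = 1/3·I/p_y.
At p_x=1, p_y=21.56, I=32: x* = 2/3·32/1 = 21.3333.
At I' = 57.6: x* = 38.4. Change: 38.4 − 21.3333 = 17.0667.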